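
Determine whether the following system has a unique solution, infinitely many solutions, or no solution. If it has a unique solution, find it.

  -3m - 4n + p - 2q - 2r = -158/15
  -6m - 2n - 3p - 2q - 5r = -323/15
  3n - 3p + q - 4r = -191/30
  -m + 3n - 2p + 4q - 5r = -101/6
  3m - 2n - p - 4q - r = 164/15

Row-reduce the augmented matrix:
R1 ← R1 / (-3).
R2 ← R2 + 6·R1.
R4 ← R4 + 1·R1.
R5 ← R5 − 3·R1.
R2 ← R2 / (6).
R1 ← R1 − 4/3·R2.
R3 ← R3 − 3·R2.
R4 ← R4 − 13/3·R2.
R5 ← R5 + 6·R2.
R3 ← R3 / (-1/2).
R1 ← R1 − 7/9·R3.
R2 ← R2 + 5/6·R3.
R4 ← R4 − 23/18·R3.
R5 ← R5 + 5·R3.
R4 ← R4 / (29/9).
R1 ← R1 − 2/9·R4.
R2 ← R2 − 1/3·R4.
R5 ← R5 + 4·R4.
R5 ← R5 / (447/29).
R1 ← R1 + 107/29·R5.
R2 ← R2 − 202/29·R5.
R3 ← R3 − 7·R5.
R4 ← R4 + 113/29·R5.
Reading off the reduced rows gives m = 11/5, n = 3/2, p = 3/5, q = -12/5, r = 5/3.

m = 11/5, n = 3/2, p = 3/5, q = -12/5, r = 5/3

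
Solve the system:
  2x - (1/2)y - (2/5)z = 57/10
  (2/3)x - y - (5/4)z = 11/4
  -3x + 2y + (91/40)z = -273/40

no solution

Row-reduce:
R1 ← R1 / (2).
R2 ← R2 − 2/3·R1.
R3 ← R3 + 3·R1.
R2 ← R2 / (-5/6).
R1 ← R1 + 1/4·R2.
R3 ← R3 − 5/4·R2.
Row 3 reduces to 0 = 3, a contradiction. The system is inconsistent.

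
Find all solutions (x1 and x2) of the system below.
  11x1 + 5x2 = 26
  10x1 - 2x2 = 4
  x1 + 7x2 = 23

Row-reduce:
R1 ← R1 / (11).
R2 ← R2 − 10·R1.
R3 ← R3 − 1·R1.
R2 ← R2 / (-72/11).
R1 ← R1 − 5/11·R2.
R3 ← R3 − 72/11·R2.
Row 3 reduces to 0 = 1, a contradiction. The system is inconsistent.

no solution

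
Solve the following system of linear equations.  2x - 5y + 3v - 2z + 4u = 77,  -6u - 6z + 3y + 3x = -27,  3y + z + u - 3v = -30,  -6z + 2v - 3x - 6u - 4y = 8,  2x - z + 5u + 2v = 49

Row-reduce the augmented matrix:
R1 ← R1 / (2).
R2 ← R2 − 3·R1.
R4 ← R4 + 3·R1.
R5 ← R5 − 2·R1.
R2 ← R2 / (21/2).
R1 ← R1 + 5/2·R2.
R3 ← R3 − 3·R2.
R4 ← R4 + 23/2·R2.
R5 ← R5 − 5·R2.
R3 ← R3 / (13/7).
R1 ← R1 + 12/7·R3.
R2 ← R2 + 2/7·R3.
R4 ← R4 + 86/7·R3.
R5 ← R5 − 17/7·R3.
R4 ← R4 / (210/13).
R1 ← R1 − 42/13·R4.
R2 ← R2 + 6/13·R4.
R3 ← R3 − 31/13·R4.
R5 ← R5 − 12/13·R4.
R5 ← R5 / (138/35).
R1 ← R1 − 4/5·R5.
R2 ← R2 + 34/35·R5.
R3 ← R3 − 109/210·R5.
R4 ← R4 + 127/210·R5.
Reading off the reduced rows gives x = 2, y = -5, z = -3, u = 6, v = 6.

x = 2, y = -5, z = -3, u = 6, v = 6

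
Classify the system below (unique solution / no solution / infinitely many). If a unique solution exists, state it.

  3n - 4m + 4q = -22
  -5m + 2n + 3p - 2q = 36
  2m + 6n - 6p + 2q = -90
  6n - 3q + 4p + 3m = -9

Row-reduce the augmented matrix:
R1 ← R1 / (-4).
R2 ← R2 + 5·R1.
R3 ← R3 − 2·R1.
R4 ← R4 − 3·R1.
R2 ← R2 / (-7/4).
R1 ← R1 + 3/4·R2.
R3 ← R3 − 15/2·R2.
R4 ← R4 − 33/4·R2.
R3 ← R3 / (48/7).
R1 ← R1 + 9/7·R3.
R2 ← R2 + 12/7·R3.
R4 ← R4 − 127/7·R3.
R4 ← R4 / (859/24).
R1 ← R1 + 23/8·R4.
R2 ← R2 + 5/2·R4.
R3 ← R3 + 91/24·R4.
Reading off the reduced rows gives m = -4, n = -6, p = 6, q = -5.

m = -4, n = -6, p = 6, q = -5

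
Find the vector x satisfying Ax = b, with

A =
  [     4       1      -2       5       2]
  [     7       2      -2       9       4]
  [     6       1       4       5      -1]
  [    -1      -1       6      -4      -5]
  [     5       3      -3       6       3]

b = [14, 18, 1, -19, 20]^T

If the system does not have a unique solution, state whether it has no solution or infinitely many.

no solution

Row-reduce:
R1 ← R1 / (4).
R2 ← R2 − 7·R1.
R3 ← R3 − 6·R1.
R4 ← R4 + 1·R1.
R5 ← R5 − 5·R1.
R2 ← R2 / (1/4).
R1 ← R1 − 1/4·R2.
R3 ← R3 + 1/2·R2.
R4 ← R4 + 3/4·R2.
R5 ← R5 − 7/4·R2.
R3 ← R3 / (10).
R1 ← R1 + 2·R3.
R2 ← R2 − 6·R3.
R4 ← R4 − 10·R3.
R5 ← R5 + 11·R3.
Swap R4 and R5.
R4 ← R4 / (-21/5).
R1 ← R1 − 3/5·R4.
R2 ← R2 − 11/5·R4.
R3 ← R3 + 1/5·R4.
Row 5 reduces to 0 = -2, a contradiction. The system is inconsistent.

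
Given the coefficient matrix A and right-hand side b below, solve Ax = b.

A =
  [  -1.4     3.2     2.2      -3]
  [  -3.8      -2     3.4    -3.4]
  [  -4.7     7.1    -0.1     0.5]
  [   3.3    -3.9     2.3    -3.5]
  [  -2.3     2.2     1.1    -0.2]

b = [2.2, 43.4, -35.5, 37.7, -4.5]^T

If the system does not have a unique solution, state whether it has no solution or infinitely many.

x_1 = -2, x_2 = -6, x_3 = 3, x_4 = -4

Row-reduce the augmented matrix:
R1 ← R1 / (-7/5).
R2 ← R2 + 19/5·R1.
R3 ← R3 + 47/10·R1.
R4 ← R4 − 33/10·R1.
R5 ← R5 + 23/10·R1.
R2 ← R2 / (-374/35).
R1 ← R1 + 16/7·R2.
R3 ← R3 + 51/14·R2.
R4 ← R4 − 51/14·R2.
R5 ← R5 + 107/35·R2.
R3 ← R3 / (-727/110).
R1 ← R1 + 191/187·R3.
R2 ← R2 − 45/187·R3.
R4 ← R4 − 727/110·R3.
R5 ← R5 + 1663/935·R3.
Swap R4 and R5.
R4 ← R4 / (23775/24718).
R1 ← R1 + 3158/12359·R4.
R2 ← R2 + 1456/12359·R4.
R3 ← R3 + 985/727·R4.
R5 reduces to 0 = 0, so the extra equation is consistent.
Reading off the reduced rows gives x_1 = -2, x_2 = -6, x_3 = 3, x_4 = -4.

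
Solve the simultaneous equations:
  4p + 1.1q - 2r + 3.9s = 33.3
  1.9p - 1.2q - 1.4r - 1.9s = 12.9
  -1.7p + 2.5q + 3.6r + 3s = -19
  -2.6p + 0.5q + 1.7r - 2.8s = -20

Row-reduce the augmented matrix:
R1 ← R1 / (4).
R2 ← R2 − 19/10·R1.
R3 ← R3 + 17/10·R1.
R4 ← R4 + 13/5·R1.
R2 ← R2 / (-689/400).
R1 ← R1 − 11/40·R2.
R3 ← R3 − 1187/400·R2.
R4 ← R4 − 243/200·R2.
R3 ← R3 / (6803/3445).
R1 ← R1 + 394/689·R3.
R2 ← R2 − 180/689·R3.
R4 ← R4 − 569/6890·R3.
R4 ← R4 / (-38591/13606).
R1 ← R1 + 1003/6803·R4.
R2 ← R2 − 16447/6803·R4.
R3 ← R3 + 6226/6803·R4.
Reading off the reduced rows gives p = 5, q = 3, r = -5, s = 0.

p = 5, q = 3, r = -5, s = 0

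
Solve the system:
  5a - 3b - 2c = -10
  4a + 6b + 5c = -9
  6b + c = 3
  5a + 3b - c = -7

a = -2, b = 2/3, c = -1

Row-reduce the augmented matrix:
R1 ← R1 / (5).
R2 ← R2 − 4·R1.
R4 ← R4 − 5·R1.
R2 ← R2 / (42/5).
R1 ← R1 + 3/5·R2.
R3 ← R3 − 6·R2.
R4 ← R4 − 6·R2.
R3 ← R3 / (-26/7).
R1 ← R1 − 1/14·R3.
R2 ← R2 − 11/14·R3.
R4 ← R4 + 26/7·R3.
R4 reduces to 0 = 0, so the extra equation is consistent.
Reading off the reduced rows gives a = -2, b = 2/3, c = -1.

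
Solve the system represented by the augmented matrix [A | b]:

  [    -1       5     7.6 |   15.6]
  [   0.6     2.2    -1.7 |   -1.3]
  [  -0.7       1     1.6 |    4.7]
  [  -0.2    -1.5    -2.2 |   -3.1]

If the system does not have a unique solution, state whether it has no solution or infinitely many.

Row-reduce the augmented matrix:
R1 ← R1 / (-1).
R2 ← R2 − 3/5·R1.
R3 ← R3 + 7/10·R1.
R4 ← R4 + 1/5·R1.
R2 ← R2 / (26/5).
R1 ← R1 + 5·R2.
R3 ← R3 + 5/2·R2.
R4 ← R4 + 5/2·R2.
R3 ← R3 / (-469/200).
R1 ← R1 + 97/20·R3.
R2 ← R2 − 11/20·R3.
R4 ← R4 + 469/200·R3.
R4 reduces to 0 = 0, so the extra equation is consistent.
Reading off the reduced rows gives x_1 = -3, x_2 = 1, x_3 = 1.

x_1 = -3, x_2 = 1, x_3 = 1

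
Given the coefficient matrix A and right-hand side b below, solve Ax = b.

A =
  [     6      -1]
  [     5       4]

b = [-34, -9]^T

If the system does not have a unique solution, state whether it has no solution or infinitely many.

x_1 = -5, x_2 = 4

Row-reduce the augmented matrix:
R1 ← R1 / (6).
R2 ← R2 − 5·R1.
R2 ← R2 / (29/6).
R1 ← R1 + 1/6·R2.
Reading off the reduced rows gives x_1 = -5, x_2 = 4.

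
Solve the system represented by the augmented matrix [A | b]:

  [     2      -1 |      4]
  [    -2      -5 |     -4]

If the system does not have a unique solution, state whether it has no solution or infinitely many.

x_1 = 2, x_2 = 0

From equation 1: x_2 = -4 + 2·x_1.
Substitute into equation 2 and solve: x_1 = 2.
Then x_2 = 0.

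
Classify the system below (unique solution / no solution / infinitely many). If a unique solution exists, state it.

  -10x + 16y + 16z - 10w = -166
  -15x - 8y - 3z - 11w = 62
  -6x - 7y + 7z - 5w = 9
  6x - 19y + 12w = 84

Row-reduce the augmented matrix:
R1 ← R1 / (-10).
R2 ← R2 + 15·R1.
R3 ← R3 + 6·R1.
R4 ← R4 − 6·R1.
R2 ← R2 / (-32).
R1 ← R1 + 8/5·R2.
R3 ← R3 + 83/5·R2.
R4 ← R4 + 47/5·R2.
R3 ← R3 / (365/32).
R1 ← R1 + 1/4·R3.
R2 ← R2 − 27/32·R3.
R4 ← R4 − 561/32·R3.
R4 ← R4 / (11821/1825).
R1 ← R1 − 1417/1825·R4.
R2 ← R2 + 83/1825·R4.
R3 ← R3 + 172/1825·R4.
Reading off the reduced rows gives x = 3, y = -6, z = -5, w = -4.

x = 3, y = -6, z = -5, w = -4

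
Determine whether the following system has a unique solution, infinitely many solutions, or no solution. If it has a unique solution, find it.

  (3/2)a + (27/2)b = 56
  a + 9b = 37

no solution

Row-reduce:
R1 ← R1 / (3/2).
R2 ← R2 − 1·R1.
Row 2 reduces to 0 = -1/3, a contradiction. The system is inconsistent.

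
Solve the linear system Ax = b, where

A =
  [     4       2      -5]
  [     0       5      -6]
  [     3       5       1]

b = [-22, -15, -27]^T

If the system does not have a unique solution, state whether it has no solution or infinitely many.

Row-reduce the augmented matrix:
R1 ← R1 / (4).
R3 ← R3 − 3·R1.
R2 ← R2 / (5).
R1 ← R1 − 1/2·R2.
R3 ← R3 − 7/2·R2.
R3 ← R3 / (179/20).
R1 ← R1 + 13/20·R3.
R2 ← R2 + 6/5·R3.
Reading off the reduced rows gives x_1 = -4, x_2 = -3, x_3 = 0.

x_1 = -4, x_2 = -3, x_3 = 0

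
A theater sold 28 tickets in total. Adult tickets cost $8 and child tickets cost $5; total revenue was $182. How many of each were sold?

adult tickets: 14, child tickets: 14

Let a = adult tickets, c = child tickets.
  a + c = 28
  8a + 5c = 182
Row-reduce the augmented matrix:
R2 ← R2 − 8·R1.
R2 ← R2 / (-3).
R1 ← R1 − 1·R2.
Reading off the reduced rows gives a = 14, c = 14.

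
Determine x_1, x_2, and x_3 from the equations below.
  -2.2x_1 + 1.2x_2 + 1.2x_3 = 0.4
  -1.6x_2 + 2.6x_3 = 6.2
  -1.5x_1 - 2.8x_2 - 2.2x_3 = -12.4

Row-reduce the augmented matrix:
R1 ← R1 / (-11/5).
R3 ← R3 + 3/2·R1.
R2 ← R2 / (-8/5).
R1 ← R1 + 6/11·R2.
R3 ← R3 + 199/55·R2.
R3 ← R3 / (-783/88).
R1 ← R1 + 63/44·R3.
R2 ← R2 + 13/8·R3.
Reading off the reduced rows gives x_1 = 2, x_2 = 1, x_3 = 3.

x_1 = 2, x_2 = 1, x_3 = 3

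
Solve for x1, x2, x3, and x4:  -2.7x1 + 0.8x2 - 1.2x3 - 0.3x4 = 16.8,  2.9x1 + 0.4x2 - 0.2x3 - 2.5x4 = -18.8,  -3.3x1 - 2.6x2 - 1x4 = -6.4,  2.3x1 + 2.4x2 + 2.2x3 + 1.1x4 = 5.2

x1 = -4, x2 = 6, x3 = -2, x4 = 4

Row-reduce the augmented matrix:
R1 ← R1 / (-27/10).
R2 ← R2 − 29/10·R1.
R3 ← R3 + 33/10·R1.
R4 ← R4 − 23/10·R1.
R2 ← R2 / (34/27).
R1 ← R1 + 8/27·R2.
R3 ← R3 + 161/45·R2.
R4 ← R4 − 416/135·R2.
R3 ← R3 / (-2349/850).
R1 ← R1 − 8/85·R3.
R2 ← R2 + 201/170·R3.
R4 ← R4 − 2049/425·R3.
R4 ← R4 / (-28748/3915).
R1 ← R1 + 1991/2349·R4.
R2 ← R2 − 2287/1566·R4.
R3 ← R3 − 7354/2349·R4.
Reading off the reduced rows gives x1 = -4, x2 = 6, x3 = -2, x4 = 4.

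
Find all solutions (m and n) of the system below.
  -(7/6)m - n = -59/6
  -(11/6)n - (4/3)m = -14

Row-reduce the augmented matrix:
R1 ← R1 / (-7/6).
R2 ← R2 + 4/3·R1.
R2 ← R2 / (-29/42).
R1 ← R1 − 6/7·R2.
Reading off the reduced rows gives m = 5, n = 4.

m = 5, n = 4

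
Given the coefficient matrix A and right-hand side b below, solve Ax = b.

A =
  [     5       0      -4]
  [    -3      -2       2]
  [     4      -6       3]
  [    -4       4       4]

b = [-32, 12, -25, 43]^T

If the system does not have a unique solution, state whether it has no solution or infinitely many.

no solution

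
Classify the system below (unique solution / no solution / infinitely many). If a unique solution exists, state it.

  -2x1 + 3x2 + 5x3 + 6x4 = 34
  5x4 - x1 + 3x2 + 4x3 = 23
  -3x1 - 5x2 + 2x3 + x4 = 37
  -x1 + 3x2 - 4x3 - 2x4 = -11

x1 = -6, x2 = -3, x3 = -1, x4 = 6

Row-reduce the augmented matrix:
R1 ← R1 / (-2).
R2 ← R2 + 1·R1.
R3 ← R3 + 3·R1.
R4 ← R4 + 1·R1.
R2 ← R2 / (3/2).
R1 ← R1 + 3/2·R2.
R3 ← R3 + 19/2·R2.
R4 ← R4 − 3/2·R2.
R3 ← R3 / (4).
R1 ← R1 + 1·R3.
R2 ← R2 − 1·R3.
R4 ← R4 + 8·R3.
R4 ← R4 / (7/3).
R1 ← R1 − 1/6·R4.
R2 ← R2 − 1/6·R4.
R3 ← R3 − 7/6·R4.
Reading off the reduced rows gives x1 = -6, x2 = -3, x3 = -1, x4 = 6.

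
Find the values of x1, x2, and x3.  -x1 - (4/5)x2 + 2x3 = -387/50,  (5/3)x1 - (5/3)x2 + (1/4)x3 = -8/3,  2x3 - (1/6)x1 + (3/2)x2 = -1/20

x1 = 3/2, x2 = 14/5, x3 = -2

Row-reduce the augmented matrix:
R1 ← R1 / (-1).
R2 ← R2 − 5/3·R1.
R3 ← R3 + 1/6·R1.
R2 ← R2 / (-3).
R1 ← R1 − 4/5·R2.
R3 ← R3 − 49/30·R2.
R3 ← R3 / (3907/1080).
R1 ← R1 + 47/45·R3.
R2 ← R2 + 43/36·R3.
Reading off the reduced rows gives x1 = 3/2, x2 = 14/5, x3 = -2.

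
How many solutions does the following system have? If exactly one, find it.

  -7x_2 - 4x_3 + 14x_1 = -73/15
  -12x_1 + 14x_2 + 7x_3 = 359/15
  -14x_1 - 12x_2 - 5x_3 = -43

Row-reduce the augmented matrix:
R1 ← R1 / (14).
R2 ← R2 + 12·R1.
R3 ← R3 + 14·R1.
R2 ← R2 / (8).
R1 ← R1 + 1/2·R2.
R3 ← R3 + 19·R2.
R3 ← R3 / (-29/56).
R1 ← R1 + 1/16·R3.
R2 ← R2 − 25/56·R3.
Reading off the reduced rows gives x_1 = 1, x_2 = 5/3, x_3 = 9/5.

x_1 = 1, x_2 = 5/3, x_3 = 9/5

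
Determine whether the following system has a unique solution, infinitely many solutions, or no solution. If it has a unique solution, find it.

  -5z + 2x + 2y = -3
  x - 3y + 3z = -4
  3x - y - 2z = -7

Row-reduce:
R1 ← R1 / (2).
R2 ← R2 − 1·R1.
R3 ← R3 − 3·R1.
R2 ← R2 / (-4).
R1 ← R1 − 1·R2.
R3 ← R3 + 4·R2.
Rank is 2 with 3 unknowns, leaving z free.

infinitely many solutions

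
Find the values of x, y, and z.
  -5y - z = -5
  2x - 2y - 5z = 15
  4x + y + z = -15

x = -3, y = 2, z = -5

Row-reduce the augmented matrix:
Swap R1 and R2.
R1 ← R1 / (2).
R3 ← R3 − 4·R1.
R2 ← R2 / (-5).
R1 ← R1 + 1·R2.
R3 ← R3 − 5·R2.
R3 ← R3 / (10).
R1 ← R1 + 23/10·R3.
R2 ← R2 − 1/5·R3.
Reading off the reduced rows gives x = -3, y = 2, z = -5.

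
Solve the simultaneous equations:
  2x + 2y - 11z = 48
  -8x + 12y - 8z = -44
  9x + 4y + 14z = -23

Row-reduce the augmented matrix:
R1 ← R1 / (2).
R2 ← R2 + 8·R1.
R3 ← R3 − 9·R1.
R2 ← R2 / (20).
R1 ← R1 − 1·R2.
R3 ← R3 + 5·R2.
R3 ← R3 / (101/2).
R1 ← R1 + 29/10·R3.
R2 ← R2 + 13/5·R3.
Reading off the reduced rows gives x = 5, y = -3, z = -4.

x = 5, y = -3, z = -4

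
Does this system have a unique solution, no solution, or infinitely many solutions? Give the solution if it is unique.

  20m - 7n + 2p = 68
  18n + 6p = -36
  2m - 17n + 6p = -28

m = 4, n = 0, p = -6

Row-reduce the augmented matrix:
R1 ← R1 / (20).
R3 ← R3 − 2·R1.
R2 ← R2 / (18).
R1 ← R1 + 7/20·R2.
R3 ← R3 + 163/10·R2.
R3 ← R3 / (337/30).
R1 ← R1 − 13/60·R3.
R2 ← R2 − 1/3·R3.
Reading off the reduced rows gives m = 4, n = 0, p = -6.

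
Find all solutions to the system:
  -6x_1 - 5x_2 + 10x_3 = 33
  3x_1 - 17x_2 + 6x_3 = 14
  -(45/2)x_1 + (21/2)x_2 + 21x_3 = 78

Row-reduce:
R1 ← R1 / (-6).
R2 ← R2 − 3·R1.
R3 ← R3 + 45/2·R1.
R2 ← R2 / (-39/2).
R1 ← R1 − 5/6·R2.
R3 ← R3 − 117/4·R2.
Rank is 2 with 3 unknowns, leaving x_3 free.

infinitely many solutions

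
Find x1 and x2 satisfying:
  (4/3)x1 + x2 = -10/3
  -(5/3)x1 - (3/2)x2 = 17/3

x1 = 2, x2 = -6

From equation 1: x2 = -10/3 − 4/3·x1.
Substitute into equation 2 and solve: x1 = 2.
Then x2 = -6.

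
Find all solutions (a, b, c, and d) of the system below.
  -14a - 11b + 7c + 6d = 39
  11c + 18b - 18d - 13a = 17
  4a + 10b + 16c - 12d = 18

infinitely many solutions

Row-reduce:
R1 ← R1 / (-14).
R2 ← R2 + 13·R1.
R3 ← R3 − 4·R1.
R2 ← R2 / (395/14).
R1 ← R1 − 11/14·R2.
R3 ← R3 − 48/7·R2.
R3 ← R3 / (6678/395).
R1 ← R1 + 247/395·R3.
R2 ← R2 − 63/395·R3.
Rank is 3 with 4 unknowns, leaving d free.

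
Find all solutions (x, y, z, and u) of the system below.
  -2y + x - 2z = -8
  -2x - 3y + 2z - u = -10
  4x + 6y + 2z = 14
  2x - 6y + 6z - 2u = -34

Row-reduce the augmented matrix:
R2 ← R2 + 2·R1.
R3 ← R3 − 4·R1.
R4 ← R4 − 2·R1.
R2 ← R2 / (-7).
R1 ← R1 + 2·R2.
R3 ← R3 − 14·R2.
R4 ← R4 + 2·R2.
R3 ← R3 / (6).
R1 ← R1 + 10/7·R3.
R2 ← R2 − 2/7·R3.
R4 ← R4 − 74/7·R3.
R4 ← R4 / (38/21).
R1 ← R1 + 4/21·R4.
R2 ← R2 − 5/21·R4.
R3 ← R3 + 1/3·R4.
Reading off the reduced rows gives x = -2, y = 4, z = -1, u = 0.

x = -2, y = 4, z = -1, u = 0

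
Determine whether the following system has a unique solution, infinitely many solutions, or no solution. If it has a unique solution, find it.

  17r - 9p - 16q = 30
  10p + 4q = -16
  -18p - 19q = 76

Row-reduce the augmented matrix:
R1 ← R1 / (-9).
R2 ← R2 − 10·R1.
R3 ← R3 + 18·R1.
R2 ← R2 / (-124/9).
R1 ← R1 − 16/9·R2.
R3 ← R3 − 13·R2.
R3 ← R3 / (-1003/62).
R1 ← R1 − 17/31·R3.
R2 ← R2 + 85/62·R3.
Reading off the reduced rows gives p = 0, q = -4, r = -2.

p = 0, q = -4, r = -2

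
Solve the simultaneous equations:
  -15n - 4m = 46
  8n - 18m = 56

m = -4, n = -2

Row-reduce the augmented matrix:
R1 ← R1 / (-4).
R2 ← R2 + 18·R1.
R2 ← R2 / (151/2).
R1 ← R1 − 15/4·R2.
Reading off the reduced rows gives m = -4, n = -2.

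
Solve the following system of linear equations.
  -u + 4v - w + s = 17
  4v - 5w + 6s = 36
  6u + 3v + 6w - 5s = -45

infinitely many solutions

Row-reduce:
R1 ← R1 / (-1).
R3 ← R3 − 6·R1.
R2 ← R2 / (4).
R1 ← R1 + 4·R2.
R3 ← R3 − 27·R2.
R3 ← R3 / (135/4).
R1 ← R1 + 4·R3.
R2 ← R2 + 5/4·R3.
Rank is 3 with 4 unknowns, leaving s free.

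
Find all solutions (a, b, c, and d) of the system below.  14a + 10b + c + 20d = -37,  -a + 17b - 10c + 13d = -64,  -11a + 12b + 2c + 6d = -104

Row-reduce:
R1 ← R1 / (14).
R2 ← R2 + 1·R1.
R3 ← R3 + 11·R1.
R2 ← R2 / (124/7).
R1 ← R1 − 5/7·R2.
R3 ← R3 − 139/7·R2.
R3 ← R3 / (3451/248).
R1 ← R1 − 117/248·R3.
R2 ← R2 + 139/248·R3.
Rank is 3 with 4 unknowns, leaving d free.

infinitely many solutions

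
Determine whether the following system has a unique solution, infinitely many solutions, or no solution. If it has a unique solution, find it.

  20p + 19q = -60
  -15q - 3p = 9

Row-reduce the augmented matrix:
R1 ← R1 / (20).
R2 ← R2 + 3·R1.
R2 ← R2 / (-243/20).
R1 ← R1 − 19/20·R2.
Reading off the reduced rows gives p = -3, q = 0.

p = -3, q = 0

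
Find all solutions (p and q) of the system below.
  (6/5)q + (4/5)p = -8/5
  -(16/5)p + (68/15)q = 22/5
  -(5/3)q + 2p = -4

no solution

Row-reduce:
R1 ← R1 / (4/5).
R2 ← R2 + 16/5·R1.
R3 ← R3 − 2·R1.
R2 ← R2 / (28/3).
R1 ← R1 − 3/2·R2.
R3 ← R3 + 14/3·R2.
Row 3 reduces to 0 = -1, a contradiction. The system is inconsistent.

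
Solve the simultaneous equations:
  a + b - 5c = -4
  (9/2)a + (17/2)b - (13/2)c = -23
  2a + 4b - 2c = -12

no solution

Row-reduce:
R2 ← R2 − 9/2·R1.
R3 ← R3 − 2·R1.
R2 ← R2 / (4).
R1 ← R1 − 1·R2.
R3 ← R3 − 2·R2.
Row 3 reduces to 0 = -3/2, a contradiction. The system is inconsistent.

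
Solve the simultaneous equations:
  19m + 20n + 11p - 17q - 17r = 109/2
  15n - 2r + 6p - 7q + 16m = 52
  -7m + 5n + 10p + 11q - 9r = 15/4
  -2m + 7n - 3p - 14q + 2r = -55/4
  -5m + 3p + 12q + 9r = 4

m = 5/2, n = 1, p = 3/4, q = 1, r = 1/4

Row-reduce the augmented matrix:
R1 ← R1 / (19).
R2 ← R2 − 16·R1.
R3 ← R3 + 7·R1.
R4 ← R4 + 2·R1.
R5 ← R5 + 5·R1.
R2 ← R2 / (-35/19).
R1 ← R1 − 20/19·R2.
R3 ← R3 − 235/19·R2.
R4 ← R4 − 173/19·R2.
R5 ← R5 − 100/19·R2.
R3 ← R3 / (-55/7).
R1 ← R1 + 9/7·R3.
R2 ← R2 − 62/35·R3.
R4 ← R4 + 629/35·R3.
R5 ← R5 + 24/7·R3.
R4 ← R4 / (-28274/275).
R1 ← R1 + 304/55·R4.
R2 ← R2 − 2247/275·R4.
R3 ← R3 + 377/55·R4.
R5 ← R5 − 271/55·R4.
R5 ← R5 / (82379/14137).
R1 ← R1 − 1645/14137·R5.
R2 ← R2 − 15751/14137·R5.
R3 ← R3 + 33535/14137·R5.
R4 ← R4 − 12807/14137·R5.
Reading off the reduced rows gives m = 5/2, n = 1, p = 3/4, q = 1, r = 1/4.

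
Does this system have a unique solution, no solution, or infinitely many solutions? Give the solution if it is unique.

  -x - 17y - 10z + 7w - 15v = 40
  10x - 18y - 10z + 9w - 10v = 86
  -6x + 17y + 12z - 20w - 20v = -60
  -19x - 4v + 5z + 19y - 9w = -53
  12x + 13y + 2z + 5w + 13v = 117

x = 5, y = 6, z = -6, w = 6, v = -3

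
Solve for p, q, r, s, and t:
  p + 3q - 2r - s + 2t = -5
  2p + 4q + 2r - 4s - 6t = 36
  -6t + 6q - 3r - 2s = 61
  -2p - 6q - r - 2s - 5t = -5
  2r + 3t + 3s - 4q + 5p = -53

p = -5, q = 6, r = 1, s = 4, t = -6

Row-reduce the augmented matrix:
R2 ← R2 − 2·R1.
R4 ← R4 + 2·R1.
R5 ← R5 − 5·R1.
R2 ← R2 / (-2).
R1 ← R1 − 3·R2.
R3 ← R3 − 6·R2.
R5 ← R5 + 19·R2.
R3 ← R3 / (15).
R1 ← R1 − 7·R3.
R2 ← R2 + 3·R3.
R4 ← R4 + 5·R3.
R5 ← R5 + 45·R3.
R4 ← R4 / (-20/3).
R1 ← R1 + 4/15·R4.
R2 ← R2 + 3/5·R4.
R3 ← R3 + 8/15·R4.
R5 ← R5 − 3·R4.
R5 ← R5 / (-517/20).
R1 ← R1 − 108/25·R5.
R2 ← R2 + 103/100·R5.
R3 ← R3 + 34/25·R5.
R4 ← R4 − 39/20·R5.
Reading off the reduced rows gives p = -5, q = 6, r = 1, s = 4, t = -6.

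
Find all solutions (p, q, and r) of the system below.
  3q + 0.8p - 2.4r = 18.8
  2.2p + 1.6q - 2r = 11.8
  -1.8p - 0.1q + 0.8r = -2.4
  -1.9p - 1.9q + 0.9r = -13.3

p = 1, q = 6, r = 0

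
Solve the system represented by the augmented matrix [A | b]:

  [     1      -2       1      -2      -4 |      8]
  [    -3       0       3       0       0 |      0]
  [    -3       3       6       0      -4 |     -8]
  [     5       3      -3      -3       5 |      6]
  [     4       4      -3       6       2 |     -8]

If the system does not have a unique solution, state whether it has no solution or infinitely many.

Row-reduce the augmented matrix:
R2 ← R2 + 3·R1.
R3 ← R3 + 3·R1.
R4 ← R4 − 5·R1.
R5 ← R5 − 4·R1.
R2 ← R2 / (-6).
R1 ← R1 + 2·R2.
R3 ← R3 + 3·R2.
R4 ← R4 − 13·R2.
R5 ← R5 − 12·R2.
R3 ← R3 / (6).
R1 ← R1 + 1·R3.
R2 ← R2 + 1·R3.
R4 ← R4 − 5·R3.
R5 ← R5 − 5·R3.
R4 ← R4 / (-7/2).
R1 ← R1 + 1/2·R4.
R2 ← R2 − 1/2·R4.
R3 ← R3 + 1/2·R4.
R5 ← R5 − 9/2·R4.
R5 ← R5 / (247/21).
R1 ← R1 + 19/7·R5.
R2 ← R2 − 29/21·R5.
R3 ← R3 + 19/7·R5.
R4 ← R4 + 44/21·R5.
Reading off the reduced rows gives x_1 = 4, x_2 = -4, x_3 = 4, x_4 = 0, x_5 = 2.

x_1 = 4, x_2 = -4, x_3 = 4, x_4 = 0, x_5 = 2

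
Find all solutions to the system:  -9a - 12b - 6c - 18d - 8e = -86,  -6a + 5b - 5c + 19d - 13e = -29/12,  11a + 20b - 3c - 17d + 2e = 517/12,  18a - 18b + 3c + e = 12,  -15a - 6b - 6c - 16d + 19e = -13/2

a = 5/2, b = 5/3, c = -2, d = 7/4, e = 3

Row-reduce the augmented matrix:
R1 ← R1 / (-9).
R2 ← R2 + 6·R1.
R3 ← R3 − 11·R1.
R4 ← R4 − 18·R1.
R5 ← R5 + 15·R1.
R2 ← R2 / (13).
R1 ← R1 − 4/3·R2.
R3 ← R3 − 16/3·R2.
R4 ← R4 + 42·R2.
R5 ← R5 − 14·R2.
R3 ← R3 / (-129/13).
R1 ← R1 − 10/13·R3.
R2 ← R2 + 1/13·R3.
R4 ← R4 + 159/13·R3.
R5 ← R5 − 66/13·R3.
R4 ← R4 / (16499/129).
R1 ← R1 + 2008/387·R4.
R2 ← R2 − 1078/387·R4.
R3 ← R3 − 2017/387·R4.
R5 ← R5 + 5914/129·R4.
R5 ← R5 / (183925/7071).
R1 ← R1 + 464/7071·R5.
R2 ← R2 − 443/2357·R5.
R3 ← R3 − 13115/7071·R5.
R4 ← R4 + 1883/7071·R5.
Reading off the reduced rows gives a = 5/2, b = 5/3, c = -2, d = 7/4, e = 3.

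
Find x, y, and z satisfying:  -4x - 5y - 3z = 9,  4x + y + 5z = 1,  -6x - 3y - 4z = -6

Row-reduce the augmented matrix:
R1 ← R1 / (-4).
R2 ← R2 − 4·R1.
R3 ← R3 + 6·R1.
R2 ← R2 / (-4).
R1 ← R1 − 5/4·R2.
R3 ← R3 − 9/2·R2.
R3 ← R3 / (11/4).
R1 ← R1 − 11/8·R3.
R2 ← R2 + 1/2·R3.
Reading off the reduced rows gives x = 5, y = -4, z = -3.

x = 5, y = -4, z = -3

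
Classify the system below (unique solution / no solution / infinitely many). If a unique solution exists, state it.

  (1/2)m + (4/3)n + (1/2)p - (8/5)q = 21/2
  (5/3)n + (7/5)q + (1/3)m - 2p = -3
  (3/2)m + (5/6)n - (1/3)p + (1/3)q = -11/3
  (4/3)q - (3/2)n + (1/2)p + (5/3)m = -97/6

m = -3, n = 3, p = 0, q = -5

Row-reduce the augmented matrix:
R1 ← R1 / (1/2).
R2 ← R2 − 1/3·R1.
R3 ← R3 − 3/2·R1.
R4 ← R4 − 5/3·R1.
R2 ← R2 / (7/9).
R1 ← R1 − 8/3·R2.
R3 ← R3 + 19/6·R2.
R4 ← R4 + 107/18·R2.
R3 ← R3 / (-34/3).
R1 ← R1 − 9·R3.
R2 ← R2 + 3·R3.
R4 ← R4 + 19·R3.
R4 ← R4 / (547/7140).
R1 ← R1 − 939/2380·R4.
R2 ← R2 + 2013/2380·R4.
R3 ← R3 + 3187/2380·R4.
Reading off the reduced rows gives m = -3, n = 3, p = 0, q = -5.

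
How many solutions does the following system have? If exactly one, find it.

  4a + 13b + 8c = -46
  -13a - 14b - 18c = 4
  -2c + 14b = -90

a = 2, b = -6, c = 3

Row-reduce the augmented matrix:
R1 ← R1 / (4).
R2 ← R2 + 13·R1.
R2 ← R2 / (113/4).
R1 ← R1 − 13/4·R2.
R3 ← R3 − 14·R2.
R3 ← R3 / (-674/113).
R1 ← R1 − 122/113·R3.
R2 ← R2 − 32/113·R3.
Reading off the reduced rows gives a = 2, b = -6, c = 3.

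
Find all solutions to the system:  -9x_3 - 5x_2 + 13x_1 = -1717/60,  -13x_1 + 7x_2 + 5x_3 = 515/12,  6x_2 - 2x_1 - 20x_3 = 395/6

Row-reduce the augmented matrix:
R1 ← R1 / (13).
R2 ← R2 + 13·R1.
R3 ← R3 + 2·R1.
R2 ← R2 / (2).
R1 ← R1 + 5/13·R2.
R3 ← R3 − 68/13·R2.
R3 ← R3 / (-142/13).
R1 ← R1 + 19/13·R3.
R2 ← R2 + 2·R3.
Reading off the reduced rows gives x_1 = -8/3, x_2 = 11/4, x_3 = -11/5.

x_1 = -8/3, x_2 = 11/4, x_3 = -11/5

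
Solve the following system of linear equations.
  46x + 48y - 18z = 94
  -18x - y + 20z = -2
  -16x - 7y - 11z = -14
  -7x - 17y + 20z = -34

no solution

Row-reduce:
R1 ← R1 / (46).
R2 ← R2 + 18·R1.
R3 ← R3 + 16·R1.
R4 ← R4 + 7·R1.
R2 ← R2 / (409/23).
R1 ← R1 − 24/23·R2.
R3 ← R3 − 223/23·R2.
R4 ← R4 + 223/23·R2.
R3 ← R3 / (-9949/409).
R1 ← R1 + 471/409·R3.
R2 ← R2 − 298/409·R3.
R4 ← R4 − 9949/409·R3.
Row 4 reduces to 0 = -1, a contradiction. The system is inconsistent.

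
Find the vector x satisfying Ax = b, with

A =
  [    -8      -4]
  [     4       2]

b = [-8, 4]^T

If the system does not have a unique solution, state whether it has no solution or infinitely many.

infinitely many solutions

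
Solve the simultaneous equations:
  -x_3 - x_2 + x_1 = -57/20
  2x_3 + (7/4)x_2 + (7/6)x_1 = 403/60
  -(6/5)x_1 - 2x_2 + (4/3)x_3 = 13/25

x_1 = 2/5, x_2 = 1, x_3 = 9/4

Row-reduce the augmented matrix:
R2 ← R2 − 7/6·R1.
R3 ← R3 + 6/5·R1.
R2 ← R2 / (35/12).
R1 ← R1 + 1·R2.
R3 ← R3 + 16/5·R2.
R3 ← R3 / (1894/525).
R1 ← R1 − 3/35·R3.
R2 ← R2 − 38/35·R3.
Reading off the reduced rows gives x_1 = 2/5, x_2 = 1, x_3 = 9/4.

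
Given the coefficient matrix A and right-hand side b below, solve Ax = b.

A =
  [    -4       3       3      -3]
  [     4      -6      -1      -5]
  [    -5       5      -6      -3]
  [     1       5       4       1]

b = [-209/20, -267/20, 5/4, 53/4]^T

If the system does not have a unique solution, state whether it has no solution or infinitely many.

Row-reduce the augmented matrix:
R1 ← R1 / (-4).
R2 ← R2 − 4·R1.
R3 ← R3 + 5·R1.
R4 ← R4 − 1·R1.
R2 ← R2 / (-3).
R1 ← R1 + 3/4·R2.
R3 ← R3 − 5/4·R2.
R4 ← R4 − 23/4·R2.
R3 ← R3 / (-107/12).
R1 ← R1 + 5/4·R3.
R2 ← R2 + 2/3·R3.
R4 ← R4 − 103/12·R3.
R4 ← R4 / (-1880/107).
R1 ← R1 − 333/107·R4.
R2 ← R2 − 306/107·R4.
R3 ← R3 − 31/107·R4.
Reading off the reduced rows gives x_1 = 5/2, x_2 = 13/5, x_3 = -1, x_4 = 7/4.

x_1 = 5/2, x_2 = 13/5, x_3 = -1, x_4 = 7/4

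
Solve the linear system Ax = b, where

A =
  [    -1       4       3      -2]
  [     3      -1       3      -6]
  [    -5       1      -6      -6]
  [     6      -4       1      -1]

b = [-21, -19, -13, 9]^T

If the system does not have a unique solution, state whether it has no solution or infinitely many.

x_1 = 1, x_2 = -2, x_3 = -2, x_4 = 3

Row-reduce the augmented matrix:
R1 ← R1 / (-1).
R2 ← R2 − 3·R1.
R3 ← R3 + 5·R1.
R4 ← R4 − 6·R1.
R2 ← R2 / (11).
R1 ← R1 + 4·R2.
R3 ← R3 + 19·R2.
R4 ← R4 − 20·R2.
R3 ← R3 / (-3/11).
R1 ← R1 − 15/11·R3.
R2 ← R2 − 12/11·R3.
R4 ← R4 + 31/11·R3.
R4 ← R4 / (545/3).
R1 ← R1 + 86·R4.
R2 ← R2 + 68·R4.
R3 ← R3 − 184/3·R4.
Reading off the reduced rows gives x_1 = 1, x_2 = -2, x_3 = -2, x_4 = 3.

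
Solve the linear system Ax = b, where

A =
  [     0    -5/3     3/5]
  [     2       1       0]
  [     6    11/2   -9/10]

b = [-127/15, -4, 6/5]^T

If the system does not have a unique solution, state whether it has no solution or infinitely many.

no solution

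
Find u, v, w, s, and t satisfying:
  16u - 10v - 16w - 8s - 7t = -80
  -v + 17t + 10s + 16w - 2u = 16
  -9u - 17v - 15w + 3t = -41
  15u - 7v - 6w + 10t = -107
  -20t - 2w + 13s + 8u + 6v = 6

u = -3, v = -2, w = 6, s = -2, t = -4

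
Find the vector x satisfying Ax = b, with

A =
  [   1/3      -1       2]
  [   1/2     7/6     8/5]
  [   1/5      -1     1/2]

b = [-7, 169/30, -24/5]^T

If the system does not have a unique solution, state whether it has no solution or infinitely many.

x_1 = 6, x_2 = 5, x_3 = -2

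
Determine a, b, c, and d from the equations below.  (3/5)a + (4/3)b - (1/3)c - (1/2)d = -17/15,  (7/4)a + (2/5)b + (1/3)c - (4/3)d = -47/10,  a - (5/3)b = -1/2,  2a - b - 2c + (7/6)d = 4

a = -4/3, b = -1/2, c = -5/2, d = 1

Row-reduce the augmented matrix:
R1 ← R1 / (3/5).
R2 ← R2 − 7/4·R1.
R3 ← R3 − 1·R1.
R4 ← R4 − 2·R1.
R2 ← R2 / (-157/45).
R1 ← R1 − 20/9·R2.
R3 ← R3 + 35/9·R2.
R4 ← R4 + 49/9·R2.
R3 ← R3 / (-565/628).
R1 ← R1 − 130/471·R3.
R2 ← R2 + 235/628·R3.
R4 ← R4 + 5513/1884·R3.
R4 ← R4 / (775/2034).
R1 ← R1 + 550/1017·R4.
R2 ← R2 + 110/339·R4.
R3 ← R3 + 523/678·R4.
Reading off the reduced rows gives a = -4/3, b = -1/2, c = -5/2, d = 1.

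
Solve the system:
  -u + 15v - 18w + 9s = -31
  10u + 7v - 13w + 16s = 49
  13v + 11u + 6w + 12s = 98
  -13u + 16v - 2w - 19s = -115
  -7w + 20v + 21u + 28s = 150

Row-reduce:
R1 ← R1 / (-1).
R2 ← R2 − 10·R1.
R3 ← R3 − 11·R1.
R4 ← R4 + 13·R1.
R5 ← R5 − 21·R1.
R2 ← R2 / (157).
R1 ← R1 + 15·R2.
R3 ← R3 − 178·R2.
R4 ← R4 + 179·R2.
R5 ← R5 − 335·R2.
R3 ← R3 / (4210/157).
R1 ← R1 + 69/157·R3.
R2 ← R2 + 193/157·R3.
R4 ← R4 − 1877/157·R3.
R5 ← R5 − 4210/157·R3.
R4 ← R4 / (-46539/4210).
R1 ← R1 − 4113/4210·R4.
R2 ← R2 − 1071/4210·R4.
R3 ← R3 + 1441/4210·R4.
Row 5 reduces to 0 = 3, a contradiction. The system is inconsistent.

no solution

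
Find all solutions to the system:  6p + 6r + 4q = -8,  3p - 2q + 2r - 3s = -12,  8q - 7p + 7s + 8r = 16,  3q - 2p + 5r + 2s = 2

Row-reduce:
R1 ← R1 / (6).
R2 ← R2 − 3·R1.
R3 ← R3 + 7·R1.
R4 ← R4 + 2·R1.
R2 ← R2 / (-4).
R1 ← R1 − 2/3·R2.
R3 ← R3 − 38/3·R2.
R4 ← R4 − 13/3·R2.
R3 ← R3 / (71/6).
R1 ← R1 − 5/6·R3.
R2 ← R2 − 1/4·R3.
R4 ← R4 − 71/12·R3.
Rank is 3 with 4 unknowns, leaving s free.

infinitely many solutions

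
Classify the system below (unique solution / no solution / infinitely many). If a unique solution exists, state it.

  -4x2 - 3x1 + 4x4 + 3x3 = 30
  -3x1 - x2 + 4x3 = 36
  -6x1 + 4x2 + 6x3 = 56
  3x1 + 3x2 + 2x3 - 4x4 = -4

x1 = -5, x2 = -1, x3 = 5, x4 = -1

Row-reduce the augmented matrix:
R1 ← R1 / (-3).
R2 ← R2 + 3·R1.
R3 ← R3 + 6·R1.
R4 ← R4 − 3·R1.
R2 ← R2 / (3).
R1 ← R1 − 4/3·R2.
R3 ← R3 − 12·R2.
R4 ← R4 + 1·R2.
R3 ← R3 / (-4).
R1 ← R1 + 13/9·R3.
R2 ← R2 − 1/3·R3.
R4 ← R4 − 16/3·R3.
R4 ← R4 / (28/3).
R1 ← R1 + 22/9·R4.
R2 ← R2 + 2/3·R4.
R3 ← R3 + 2·R4.
Reading off the reduced rows gives x1 = -5, x2 = -1, x3 = 5, x4 = -1.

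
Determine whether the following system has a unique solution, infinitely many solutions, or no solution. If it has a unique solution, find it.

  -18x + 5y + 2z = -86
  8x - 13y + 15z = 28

infinitely many solutions

Row-reduce:
R1 ← R1 / (-18).
R2 ← R2 − 8·R1.
R2 ← R2 / (-97/9).
R1 ← R1 + 5/18·R2.
Rank is 2 with 3 unknowns, leaving z free.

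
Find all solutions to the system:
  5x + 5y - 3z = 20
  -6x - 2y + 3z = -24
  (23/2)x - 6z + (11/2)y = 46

infinitely many solutions

Row-reduce:
R1 ← R1 / (5).
R2 ← R2 + 6·R1.
R3 ← R3 − 23/2·R1.
R2 ← R2 / (4).
R1 ← R1 − 1·R2.
R3 ← R3 + 6·R2.
Rank is 2 with 3 unknowns, leaving z free.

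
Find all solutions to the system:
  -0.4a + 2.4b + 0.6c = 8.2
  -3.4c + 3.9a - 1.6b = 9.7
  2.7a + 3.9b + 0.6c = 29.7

a = 5, b = 4, c = 1

Row-reduce the augmented matrix:
R1 ← R1 / (-2/5).
R2 ← R2 − 39/10·R1.
R3 ← R3 − 27/10·R1.
R2 ← R2 / (109/5).
R1 ← R1 + 6·R2.
R3 ← R3 − 201/10·R2.
R3 ← R3 / (2085/872).
R1 ← R1 + 90/109·R3.
R2 ← R2 − 49/436·R3.
Reading off the reduced rows gives a = 5, b = 4, c = 1.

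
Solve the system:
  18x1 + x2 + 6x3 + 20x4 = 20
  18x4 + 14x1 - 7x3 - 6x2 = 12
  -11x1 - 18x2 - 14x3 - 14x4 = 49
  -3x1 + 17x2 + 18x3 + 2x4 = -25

Row-reduce the augmented matrix:
R1 ← R1 / (18).
R2 ← R2 − 14·R1.
R3 ← R3 + 11·R1.
R4 ← R4 + 3·R1.
R2 ← R2 / (-61/9).
R1 ← R1 − 1/18·R2.
R3 ← R3 + 313/18·R2.
R4 ← R4 − 103/6·R2.
R3 ← R3 / (2391/122).
R1 ← R1 − 29/122·R3.
R2 ← R2 − 105/61·R3.
R4 ← R4 + 1287/122·R3.
R4 ← R4 / (5732/797).
R1 ← R1 − 2938/2391·R4.
R2 ← R2 − 276/797·R4.
R3 ← R3 + 982/2391·R4.
Reading off the reduced rows gives x1 = -1, x2 = -6, x3 = 4, x4 = 1.

x1 = -1, x2 = -6, x3 = 4, x4 = 1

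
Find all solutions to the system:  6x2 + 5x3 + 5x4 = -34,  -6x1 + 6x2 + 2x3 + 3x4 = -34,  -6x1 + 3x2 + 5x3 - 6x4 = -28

Row-reduce:
Swap R1 and R2.
R1 ← R1 / (-6).
R3 ← R3 + 6·R1.
R2 ← R2 / (6).
R1 ← R1 + 1·R2.
R3 ← R3 + 3·R2.
R3 ← R3 / (11/2).
R1 ← R1 − 1/2·R3.
R2 ← R2 − 5/6·R3.
Rank is 3 with 4 unknowns, leaving x4 free.

infinitely many solutions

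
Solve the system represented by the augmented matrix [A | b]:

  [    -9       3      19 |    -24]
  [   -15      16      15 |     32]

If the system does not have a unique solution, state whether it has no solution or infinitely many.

Row-reduce:
R1 ← R1 / (-9).
R2 ← R2 + 15·R1.
R2 ← R2 / (11).
R1 ← R1 + 1/3·R2.
Rank is 2 with 3 unknowns, leaving x_3 free.

infinitely many solutions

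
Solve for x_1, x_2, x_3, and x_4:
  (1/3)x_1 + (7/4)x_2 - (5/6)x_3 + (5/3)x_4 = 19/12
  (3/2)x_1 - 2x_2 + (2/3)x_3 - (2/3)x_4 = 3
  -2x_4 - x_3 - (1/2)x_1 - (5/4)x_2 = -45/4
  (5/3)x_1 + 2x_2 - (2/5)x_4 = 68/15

Row-reduce the augmented matrix:
R1 ← R1 / (1/3).
R2 ← R2 − 3/2·R1.
R3 ← R3 + 1/2·R1.
R4 ← R4 − 5/3·R1.
R2 ← R2 / (-79/8).
R1 ← R1 − 21/4·R2.
R3 ← R3 − 11/8·R2.
R4 ← R4 + 27/4·R2.
R3 ← R3 / (-775/474).
R1 ← R1 + 12/79·R3.
R2 ← R2 + 106/237·R3.
R4 ← R4 − 272/237·R3.
R4 ← R4 / (-8366/2325).
R1 ← R1 − 556/775·R4.
R2 ← R2 − 776/775·R4.
R3 ← R3 − 302/775·R4.
Reading off the reduced rows gives x_1 = 2, x_2 = 1, x_3 = 5, x_4 = 2.

x_1 = 2, x_2 = 1, x_3 = 5, x_4 = 2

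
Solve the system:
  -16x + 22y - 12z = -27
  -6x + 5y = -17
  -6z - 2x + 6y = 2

Row-reduce:
R1 ← R1 / (-16).
R2 ← R2 + 6·R1.
R3 ← R3 + 2·R1.
R2 ← R2 / (-13/4).
R1 ← R1 + 11/8·R2.
R3 ← R3 − 13/4·R2.
Row 3 reduces to 0 = -3/2, a contradiction. The system is inconsistent.

no solution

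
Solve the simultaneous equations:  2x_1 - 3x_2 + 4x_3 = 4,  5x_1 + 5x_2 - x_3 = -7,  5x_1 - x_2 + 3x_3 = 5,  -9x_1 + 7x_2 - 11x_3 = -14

no solution

Row-reduce:
R1 ← R1 / (2).
R2 ← R2 − 5·R1.
R3 ← R3 − 5·R1.
R4 ← R4 + 9·R1.
R2 ← R2 / (25/2).
R1 ← R1 + 3/2·R2.
R3 ← R3 − 13/2·R2.
R4 ← R4 + 13/2·R2.
R3 ← R3 / (-32/25).
R1 ← R1 − 17/25·R3.
R2 ← R2 + 22/25·R3.
R4 ← R4 − 32/25·R3.
Row 4 reduces to 0 = -1, a contradiction. The system is inconsistent.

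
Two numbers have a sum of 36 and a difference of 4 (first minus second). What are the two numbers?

Let x = first number, y = second number.
  x + y = 36
  -y + x = 4
From equation 1: x = 36 − y.
Substitute into equation 2 and solve: y = 16.
Then x = 20.

first number: 20, second number: 16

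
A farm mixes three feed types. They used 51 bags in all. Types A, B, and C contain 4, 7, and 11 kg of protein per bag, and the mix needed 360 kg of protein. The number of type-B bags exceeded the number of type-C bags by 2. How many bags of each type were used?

Let a = type-A bags, b = type-B bags, c = type-C bags.
  a + b + c = 51
  4a + 7b + 11c = 360
  b - c = 2
Row-reduce the augmented matrix:
R2 ← R2 − 4·R1.
R2 ← R2 / (3).
R1 ← R1 − 1·R2.
R3 ← R3 − 1·R2.
R3 ← R3 / (-10/3).
R1 ← R1 + 4/3·R3.
R2 ← R2 − 7/3·R3.
Reading off the reduced rows gives a = 19, b = 17, c = 15.

type-A bags: 19, type-B bags: 17, type-C bags: 15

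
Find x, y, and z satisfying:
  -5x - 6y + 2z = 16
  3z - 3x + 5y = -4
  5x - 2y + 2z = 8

Row-reduce the augmented matrix:
R1 ← R1 / (-5).
R2 ← R2 + 3·R1.
R3 ← R3 − 5·R1.
R2 ← R2 / (43/5).
R1 ← R1 − 6/5·R2.
R3 ← R3 + 8·R2.
R3 ← R3 / (244/43).
R1 ← R1 + 28/43·R3.
R2 ← R2 − 9/43·R3.
Reading off the reduced rows gives x = 0, y = -2, z = 2.

x = 0, y = -2, z = 2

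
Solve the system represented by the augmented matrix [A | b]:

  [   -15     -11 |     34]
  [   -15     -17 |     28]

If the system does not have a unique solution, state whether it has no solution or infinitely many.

Row-reduce the augmented matrix:
R1 ← R1 / (-15).
R2 ← R2 + 15·R1.
R2 ← R2 / (-6).
R1 ← R1 − 11/15·R2.
Reading off the reduced rows gives x_1 = -3, x_2 = 1.

x_1 = -3, x_2 = 1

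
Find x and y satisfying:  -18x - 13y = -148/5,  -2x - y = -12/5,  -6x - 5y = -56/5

x = 1/5, y = 2

Row-reduce the augmented matrix:
R1 ← R1 / (-18).
R2 ← R2 + 2·R1.
R3 ← R3 + 6·R1.
R2 ← R2 / (4/9).
R1 ← R1 − 13/18·R2.
R3 ← R3 + 2/3·R2.
R3 reduces to 0 = 0, so the extra equation is consistent.
Reading off the reduced rows gives x = 1/5, y = 2.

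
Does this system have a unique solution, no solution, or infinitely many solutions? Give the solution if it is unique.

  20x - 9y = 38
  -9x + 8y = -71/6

Row-reduce the augmented matrix:
R1 ← R1 / (20).
R2 ← R2 + 9·R1.
R2 ← R2 / (79/20).
R1 ← R1 + 9/20·R2.
Reading off the reduced rows gives x = 5/2, y = 4/3.

x = 5/2, y = 4/3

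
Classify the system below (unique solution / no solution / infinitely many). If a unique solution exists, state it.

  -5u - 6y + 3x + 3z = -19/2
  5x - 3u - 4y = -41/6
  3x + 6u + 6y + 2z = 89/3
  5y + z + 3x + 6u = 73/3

x = 4/3, y = 3, z = 7/3, u = 1/2

Row-reduce the augmented matrix:
R1 ← R1 / (3).
R2 ← R2 − 5·R1.
R3 ← R3 − 3·R1.
R4 ← R4 − 3·R1.
R2 ← R2 / (6).
R1 ← R1 + 2·R2.
R3 ← R3 − 12·R2.
R4 ← R4 − 11·R2.
R3 ← R3 / (9).
R1 ← R1 + 2/3·R3.
R2 ← R2 + 5/6·R3.
R4 ← R4 − 43/6·R3.
R4 ← R4 / (155/162).
R1 ← R1 − 11/81·R4.
R2 ← R2 − 149/162·R4.
R3 ← R3 − 1/27·R4.
Reading off the reduced rows gives x = 4/3, y = 3, z = 7/3, u = 1/2.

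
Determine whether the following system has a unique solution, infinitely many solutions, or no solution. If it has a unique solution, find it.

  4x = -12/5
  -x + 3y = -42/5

Row-reduce the augmented matrix:
R1 ← R1 / (4).
R2 ← R2 + 1·R1.
R2 ← R2 / (3).
Reading off the reduced rows gives x = -3/5, y = -3.

x = -3/5, y = -3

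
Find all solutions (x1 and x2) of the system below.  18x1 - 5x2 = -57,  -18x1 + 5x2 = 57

infinitely many solutions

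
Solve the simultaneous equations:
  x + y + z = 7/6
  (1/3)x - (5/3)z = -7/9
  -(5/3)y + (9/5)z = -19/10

x = -2/3, y = 3/2, z = 1/3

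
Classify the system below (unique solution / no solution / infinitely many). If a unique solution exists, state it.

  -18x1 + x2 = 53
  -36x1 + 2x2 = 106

infinitely many solutions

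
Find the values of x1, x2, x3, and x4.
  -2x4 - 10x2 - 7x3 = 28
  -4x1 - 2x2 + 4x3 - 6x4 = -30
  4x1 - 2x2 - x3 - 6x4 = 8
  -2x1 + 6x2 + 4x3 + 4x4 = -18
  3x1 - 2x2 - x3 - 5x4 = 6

Row-reduce the augmented matrix:
Swap R1 and R2.
R1 ← R1 / (-4).
R3 ← R3 − 4·R1.
R4 ← R4 + 2·R1.
R5 ← R5 − 3·R1.
R2 ← R2 / (-10).
R1 ← R1 − 1/2·R2.
R3 ← R3 + 4·R2.
R4 ← R4 − 7·R2.
R5 ← R5 + 7/2·R2.
R3 ← R3 / (29/5).
R1 ← R1 + 27/20·R3.
R2 ← R2 − 7/10·R3.
R4 ← R4 + 29/10·R3.
R5 ← R5 − 89/20·R3.
Swap R4 and R5.
R4 ← R4 / (-6/29).
R1 ← R1 + 35/29·R4.
R2 ← R2 − 45/29·R4.
R3 ← R3 + 56/29·R4.
R5 reduces to 0 = 0, so the extra equation is consistent.
Reading off the reduced rows gives x1 = 6, x2 = -5, x3 = 2, x4 = 4.

x1 = 6, x2 = -5, x3 = 2, x4 = 4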